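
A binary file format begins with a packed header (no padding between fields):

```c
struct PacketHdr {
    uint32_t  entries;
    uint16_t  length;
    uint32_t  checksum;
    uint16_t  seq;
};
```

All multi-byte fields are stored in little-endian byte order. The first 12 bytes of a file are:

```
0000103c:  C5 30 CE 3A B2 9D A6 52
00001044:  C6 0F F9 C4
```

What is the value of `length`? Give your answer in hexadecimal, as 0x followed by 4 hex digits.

`length` follows `entries` (4 bytes), so it starts at byte offset 4 and occupies 2 bytes.
Bytes at offsets 4..5: B2 9D.
Little-endian stores the least-significant byte at the lowest address.
Reassemble most-significant byte first: 9D B2 → 0x9DB2.

0x9DB2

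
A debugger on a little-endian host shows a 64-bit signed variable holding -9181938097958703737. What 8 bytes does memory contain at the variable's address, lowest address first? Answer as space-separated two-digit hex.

Two's complement of -9181938097958703737 in 64 bits: 9181938097958703737 = 0x7F6CCC0D56745279; invert → 0x809333F2A98BAD86; add 1 → 0x809333F2A98BAD87.
Split into bytes (most-significant first): 80 93 33 F2 A9 8B AD 87.
In little-endian order the low byte comes first in memory.
So at ascending addresses the bytes are 87 AD 8B A9 F2 33 93 80.

87 AD 8B A9 F2 33 93 80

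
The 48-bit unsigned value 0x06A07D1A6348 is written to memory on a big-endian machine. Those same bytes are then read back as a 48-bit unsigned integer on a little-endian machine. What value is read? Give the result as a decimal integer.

79590483402758

Stored big-endian, the bytes at ascending addresses are 06 A0 7D 1A 63 48.
Read back as little-endian, the first byte is least significant, giving 0x48631A7DA006.
0x48631A7DA006 = 79590483402758.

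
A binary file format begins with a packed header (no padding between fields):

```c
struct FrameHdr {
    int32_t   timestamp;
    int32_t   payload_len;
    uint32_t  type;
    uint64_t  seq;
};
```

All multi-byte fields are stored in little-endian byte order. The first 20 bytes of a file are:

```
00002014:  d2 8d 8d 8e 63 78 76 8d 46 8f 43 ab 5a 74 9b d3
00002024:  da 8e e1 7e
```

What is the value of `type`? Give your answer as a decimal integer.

2873331526

`type` follows `timestamp` (4 B), `payload_len` (4 B), so it starts at offset 4 + 4 = 8 and occupies 4 bytes.
Bytes at offsets 8..11: 46 8F 43 AB.
Little-endian: lowest address holds the least-significant byte.
Reassemble most-significant byte first: AB 43 8F 46 → 0xAB438F46.
0xAB438F46 = 2873331526.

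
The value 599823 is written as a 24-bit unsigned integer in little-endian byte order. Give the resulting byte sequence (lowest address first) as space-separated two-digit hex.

0F 27 09

599823 in hexadecimal, padded to 24 bits, is 0x09270F.
Split into bytes (most-significant first): 09 27 0F.
Little-endian stores the least-significant byte at the lowest address.
So at ascending addresses the bytes are 0F 27 09.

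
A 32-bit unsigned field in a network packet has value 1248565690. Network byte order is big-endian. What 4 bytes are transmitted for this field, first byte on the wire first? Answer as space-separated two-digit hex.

1248565690 in hexadecimal, padded to 32 bits, is 0x4A6B99BA.
Split into bytes (most-significant first): 4A 6B 99 BA.
Big-endian stores the most-significant byte at the lowest address.
So the memory order matches the most-significant-first order: 4A 6B 99 BA.

4A 6B 99 BA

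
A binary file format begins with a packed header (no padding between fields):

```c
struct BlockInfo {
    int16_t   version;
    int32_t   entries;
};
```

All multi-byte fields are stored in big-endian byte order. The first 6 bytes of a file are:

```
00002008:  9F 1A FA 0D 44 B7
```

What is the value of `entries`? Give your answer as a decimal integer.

`entries` follows `version` (2 bytes), so it starts at byte offset 2 and occupies 4 bytes.
Bytes at offsets 2..5: FA 0D 44 B7.
Big-endian stores the most-significant byte at the lowest address.
The bytes are already most-significant first: 0xFA0D44B7.
Top bit is set, so as a signed 32-bit value this is 0xFA0D44B7 − 2^32 = -99793737.

-99793737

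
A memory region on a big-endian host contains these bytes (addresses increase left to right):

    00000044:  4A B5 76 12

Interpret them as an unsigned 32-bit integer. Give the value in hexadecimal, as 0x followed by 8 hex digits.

0x4AB57612

Big-endian stores the most-significant byte at the lowest address.
The bytes are already most-significant first: 0x4AB57612.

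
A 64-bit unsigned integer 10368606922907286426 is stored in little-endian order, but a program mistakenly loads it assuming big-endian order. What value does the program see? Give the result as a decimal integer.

11131644453615428751

10368606922907286426 in 64-bit hexadecimal is 0x8FE4B10FA78B7B9A.
Stored little-endian, the bytes at ascending addresses are 9A 7B 8B A7 0F B1 E4 8F.
Read back as big-endian, the last byte is least significant, giving 0x9A7B8BA70FB1E48F.
0x9A7B8BA70FB1E48F = 11131644453615428751.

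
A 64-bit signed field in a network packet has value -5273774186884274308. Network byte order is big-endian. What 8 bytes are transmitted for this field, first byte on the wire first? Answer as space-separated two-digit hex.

B6 CF CA 51 95 23 67 7C

Two's complement of -5273774186884274308 in 64 bits: 5273774186884274308 = 0x493035AE6ADC9884; invert → 0xB6CFCA519523677B; add 1 → 0xB6CFCA519523677C.
Split into bytes (most-significant first): B6 CF CA 51 95 23 67 7C.
Big-endian stores the most-significant byte at the lowest address.
So the memory order matches the most-significant-first order: B6 CF CA 51 95 23 67 7C.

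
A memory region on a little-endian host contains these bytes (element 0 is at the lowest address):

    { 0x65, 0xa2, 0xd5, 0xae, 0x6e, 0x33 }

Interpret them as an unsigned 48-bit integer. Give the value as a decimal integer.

In little-endian order the low byte comes first in memory.
Reassemble most-significant byte first: 33 6E AE D5 A2 65 → 0x336EAED5A265.
0x336EAED5A265 = 56550472655461.

56550472655461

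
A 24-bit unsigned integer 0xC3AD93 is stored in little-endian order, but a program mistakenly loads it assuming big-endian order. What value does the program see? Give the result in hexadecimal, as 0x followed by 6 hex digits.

0x93ADC3

Stored little-endian, the bytes at ascending addresses are 93 AD C3.
Read back as big-endian, the last byte is least significant, giving 0x93ADC3.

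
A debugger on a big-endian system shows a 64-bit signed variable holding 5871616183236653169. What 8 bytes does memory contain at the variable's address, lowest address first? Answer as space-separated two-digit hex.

51 7C 2B CF 3B 41 70 71

5871616183236653169 in hexadecimal, padded to 64 bits, is 0x517C2BCF3B417071.
Split into bytes (most-significant first): 51 7C 2B CF 3B 41 70 71.
Big-endian stores the most-significant byte at the lowest address.
So the memory order matches the most-significant-first order: 51 7C 2B CF 3B 41 70 71.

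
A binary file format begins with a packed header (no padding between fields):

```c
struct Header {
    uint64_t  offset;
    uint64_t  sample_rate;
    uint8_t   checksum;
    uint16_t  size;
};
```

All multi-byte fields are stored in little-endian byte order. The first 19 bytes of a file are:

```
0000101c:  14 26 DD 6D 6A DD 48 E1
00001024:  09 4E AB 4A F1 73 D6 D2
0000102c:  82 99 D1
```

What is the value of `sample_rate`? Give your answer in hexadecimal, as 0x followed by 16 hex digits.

`sample_rate` follows `offset` (8 bytes), so it starts at byte offset 8 and occupies 8 bytes.
Bytes at offsets 8..15: 09 4E AB 4A F1 73 D6 D2.
Little-endian stores the least-significant byte at the lowest address.
Reassemble most-significant byte first: D2 D6 73 F1 4A AB 4E 09 → 0xD2D673F14AAB4E09.

0xD2D673F14AAB4E09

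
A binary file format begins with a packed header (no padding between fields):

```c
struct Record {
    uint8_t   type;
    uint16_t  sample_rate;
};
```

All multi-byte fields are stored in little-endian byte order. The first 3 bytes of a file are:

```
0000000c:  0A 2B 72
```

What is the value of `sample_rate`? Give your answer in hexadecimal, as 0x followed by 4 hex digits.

`sample_rate` follows `type` (1 byte), so it starts at byte offset 1 and occupies 2 bytes.
Bytes at offsets 1..2: 2B 72.
Little-endian: lowest address holds the least-significant byte.
Reassemble most-significant byte first: 72 2B → 0x722B.

0x722B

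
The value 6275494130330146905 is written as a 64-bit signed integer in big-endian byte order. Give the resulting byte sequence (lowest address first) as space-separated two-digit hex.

57 17 08 A9 9C 60 98 59

6275494130330146905 in hexadecimal, padded to 64 bits, is 0x571708A99C609859.
Split into bytes (most-significant first): 57 17 08 A9 9C 60 98 59.
Big-endian stores the most-significant byte at the lowest address.
So the memory order matches the most-significant-first order: 57 17 08 A9 9C 60 98 59.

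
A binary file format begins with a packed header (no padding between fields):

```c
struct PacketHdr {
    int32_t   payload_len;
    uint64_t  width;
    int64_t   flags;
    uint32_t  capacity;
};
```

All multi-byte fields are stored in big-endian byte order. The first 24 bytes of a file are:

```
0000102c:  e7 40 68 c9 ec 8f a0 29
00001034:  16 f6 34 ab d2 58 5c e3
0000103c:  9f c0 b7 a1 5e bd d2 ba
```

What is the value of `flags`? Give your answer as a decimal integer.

`flags` follows `payload_len` (4 B), `width` (8 B), so it starts at offset 4 + 8 = 12 and occupies 8 bytes.
Bytes at offsets 12..19: D2 58 5C E3 9F C0 B7 A1.
In big-endian order the high byte comes first in memory.
The bytes are already most-significant first: 0xD2585CE39FC0B7A1.
Top bit is set, so as a signed 64-bit value this is 0xD2585CE39FC0B7A1 − 2^64 = -3289777395086608479.

-3289777395086608479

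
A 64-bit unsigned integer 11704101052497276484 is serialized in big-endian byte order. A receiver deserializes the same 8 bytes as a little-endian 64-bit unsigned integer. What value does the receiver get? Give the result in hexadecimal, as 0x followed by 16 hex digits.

11704101052497276484 in 64-bit hexadecimal is 0xA26D51E571602E44.
Stored big-endian, the bytes at ascending addresses are A2 6D 51 E5 71 60 2E 44.
Read back as little-endian, the first byte is least significant, giving 0x442E6071E5516DA2.

0x442E6071E5516DA2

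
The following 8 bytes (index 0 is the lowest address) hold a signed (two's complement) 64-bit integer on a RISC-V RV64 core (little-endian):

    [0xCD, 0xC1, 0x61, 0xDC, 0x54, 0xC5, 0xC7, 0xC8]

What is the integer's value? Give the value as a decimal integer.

-3978994777493225011

In little-endian order the low byte comes first in memory.
Reassemble most-significant byte first: C8 C7 C5 54 DC 61 C1 CD → 0xC8C7C554DC61C1CD.
Top bit is set, so as a signed 64-bit value this is 0xC8C7C554DC61C1CD − 2^64 = -3978994777493225011.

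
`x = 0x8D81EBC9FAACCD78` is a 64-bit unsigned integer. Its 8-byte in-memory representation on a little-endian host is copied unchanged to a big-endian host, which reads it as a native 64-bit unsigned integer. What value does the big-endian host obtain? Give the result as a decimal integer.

Stored little-endian, the bytes at ascending addresses are 78 CD AC FA C9 EB 81 8D.
Read back as big-endian, the last byte is least significant, giving 0x78CDACFAC9EB818D.
0x78CDACFAC9EB818D = 8704803847906492813.

8704803847906492813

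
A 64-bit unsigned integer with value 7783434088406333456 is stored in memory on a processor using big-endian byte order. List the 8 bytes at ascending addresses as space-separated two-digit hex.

7783434088406333456 in hexadecimal, padded to 64 bits, is 0x6C045010A4203810.
Split into bytes (most-significant first): 6C 04 50 10 A4 20 38 10.
In big-endian order the high byte comes first in memory.
So the memory order matches the most-significant-first order: 6C 04 50 10 A4 20 38 10.

6C 04 50 10 A4 20 38 10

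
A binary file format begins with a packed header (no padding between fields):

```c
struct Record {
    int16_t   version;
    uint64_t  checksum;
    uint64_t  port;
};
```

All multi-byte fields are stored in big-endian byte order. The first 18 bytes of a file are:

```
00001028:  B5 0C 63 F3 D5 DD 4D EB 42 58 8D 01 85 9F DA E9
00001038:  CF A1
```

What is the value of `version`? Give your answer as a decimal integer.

-19188

`version` is the first field, at byte offset 0, occupying 2 bytes.
Bytes at offsets 0..1: B5 0C.
In big-endian order the high byte comes first in memory.
The bytes are already most-significant first: 0xB50C.
Top bit is set, so as a signed 16-bit value this is 0xB50C − 2^16 = -19188.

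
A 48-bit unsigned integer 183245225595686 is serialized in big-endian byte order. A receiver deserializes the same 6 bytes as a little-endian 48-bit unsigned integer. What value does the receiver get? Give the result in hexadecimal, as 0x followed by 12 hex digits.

183245225595686 in 48-bit hexadecimal is 0xA6A91A941326.
Stored big-endian, the bytes at ascending addresses are A6 A9 1A 94 13 26.
Read back as little-endian, the first byte is least significant, giving 0x2613941AA9A6.

0x2613941AA9A6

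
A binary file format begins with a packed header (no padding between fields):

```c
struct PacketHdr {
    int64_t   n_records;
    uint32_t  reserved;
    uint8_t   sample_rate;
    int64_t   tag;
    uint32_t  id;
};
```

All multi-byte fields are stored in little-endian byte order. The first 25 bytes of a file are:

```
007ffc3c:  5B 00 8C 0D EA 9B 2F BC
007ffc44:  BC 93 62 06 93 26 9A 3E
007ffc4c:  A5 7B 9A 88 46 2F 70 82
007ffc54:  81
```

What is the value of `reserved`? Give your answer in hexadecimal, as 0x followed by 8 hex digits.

0x066293BC

`reserved` follows `n_records` (8 bytes), so it starts at byte offset 8 and occupies 4 bytes.
Bytes at offsets 8..11: BC 93 62 06.
In little-endian order the low byte comes first in memory.
Reassemble most-significant byte first: 06 62 93 BC → 0x066293BC.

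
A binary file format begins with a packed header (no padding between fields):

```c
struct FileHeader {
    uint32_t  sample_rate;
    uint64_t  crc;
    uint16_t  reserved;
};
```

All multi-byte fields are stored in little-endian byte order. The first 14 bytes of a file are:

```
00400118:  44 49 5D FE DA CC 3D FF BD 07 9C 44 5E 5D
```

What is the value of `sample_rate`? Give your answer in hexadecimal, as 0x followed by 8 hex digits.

`sample_rate` is the first field, at byte offset 0, occupying 4 bytes.
Bytes at offsets 0..3: 44 49 5D FE.
Little-endian stores the least-significant byte at the lowest address.
Reassemble most-significant byte first: FE 5D 49 44 → 0xFE5D4944.

0xFE5D4944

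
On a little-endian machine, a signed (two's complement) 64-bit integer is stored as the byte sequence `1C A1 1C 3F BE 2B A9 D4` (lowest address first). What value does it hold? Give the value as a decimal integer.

-3122916770502106852

In little-endian order the low byte comes first in memory.
Reassemble most-significant byte first: D4 A9 2B BE 3F 1C A1 1C → 0xD4A92BBE3F1CA11C.
Top bit is set, so as a signed 64-bit value this is 0xD4A92BBE3F1CA11C − 2^64 = -3122916770502106852.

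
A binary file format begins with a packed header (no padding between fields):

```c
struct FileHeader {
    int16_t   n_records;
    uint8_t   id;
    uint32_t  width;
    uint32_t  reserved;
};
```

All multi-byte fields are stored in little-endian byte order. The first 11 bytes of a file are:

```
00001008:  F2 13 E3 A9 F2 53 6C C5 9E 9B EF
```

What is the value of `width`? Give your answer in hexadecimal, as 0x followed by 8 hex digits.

`width` follows `n_records` (2 B), `id` (1 B), so it starts at offset 2 + 1 = 3 and occupies 4 bytes.
Bytes at offsets 3..6: A9 F2 53 6C.
In little-endian order the low byte comes first in memory.
Reassemble most-significant byte first: 6C 53 F2 A9 → 0x6C53F2A9.

0x6C53F2A9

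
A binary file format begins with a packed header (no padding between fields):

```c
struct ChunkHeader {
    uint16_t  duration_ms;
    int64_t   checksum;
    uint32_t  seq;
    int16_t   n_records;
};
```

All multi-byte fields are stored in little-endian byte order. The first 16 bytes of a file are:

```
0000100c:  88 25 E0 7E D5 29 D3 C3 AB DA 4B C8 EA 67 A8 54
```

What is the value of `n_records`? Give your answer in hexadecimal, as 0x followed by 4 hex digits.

0x54A8

`n_records` follows `duration_ms` (2 B), `checksum` (8 B), `seq` (4 B), so it starts at offset 2 + 8 + 4 = 14 and occupies 2 bytes.
Bytes at offsets 14..15: A8 54.
In little-endian order the low byte comes first in memory.
Reassemble most-significant byte first: 54 A8 → 0x54A8.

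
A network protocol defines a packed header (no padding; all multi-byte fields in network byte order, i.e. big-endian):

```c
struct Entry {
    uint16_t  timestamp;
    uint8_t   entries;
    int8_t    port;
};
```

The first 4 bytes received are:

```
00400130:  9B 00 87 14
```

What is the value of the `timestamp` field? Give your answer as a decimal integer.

39680

`timestamp` is the first field, at byte offset 0, occupying 2 bytes.
Bytes at offsets 0..1: 9B 00.
Big-endian: lowest address holds the most-significant byte.
The bytes are already most-significant first: 0x9B00.
0x9B00 = 39680.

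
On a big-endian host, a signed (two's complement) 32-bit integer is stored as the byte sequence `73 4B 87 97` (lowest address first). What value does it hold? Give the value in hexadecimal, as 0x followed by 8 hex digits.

Big-endian: lowest address holds the most-significant byte.
The bytes are already most-significant first: 0x734B8797.

0x734B8797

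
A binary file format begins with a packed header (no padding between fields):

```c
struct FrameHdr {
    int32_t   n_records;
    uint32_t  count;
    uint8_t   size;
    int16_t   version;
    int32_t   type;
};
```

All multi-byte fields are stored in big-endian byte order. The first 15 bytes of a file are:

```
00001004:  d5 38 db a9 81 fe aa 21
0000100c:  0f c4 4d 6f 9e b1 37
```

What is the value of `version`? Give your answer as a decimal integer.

`version` follows `n_records` (4 B), `count` (4 B), `size` (1 B), so it starts at offset 4 + 4 + 1 = 9 and occupies 2 bytes.
Bytes at offsets 9..10: C4 4D.
In big-endian order the high byte comes first in memory.
The bytes are already most-significant first: 0xC44D.
Top bit is set, so as a signed 16-bit value this is 0xC44D − 2^16 = -15283.

-15283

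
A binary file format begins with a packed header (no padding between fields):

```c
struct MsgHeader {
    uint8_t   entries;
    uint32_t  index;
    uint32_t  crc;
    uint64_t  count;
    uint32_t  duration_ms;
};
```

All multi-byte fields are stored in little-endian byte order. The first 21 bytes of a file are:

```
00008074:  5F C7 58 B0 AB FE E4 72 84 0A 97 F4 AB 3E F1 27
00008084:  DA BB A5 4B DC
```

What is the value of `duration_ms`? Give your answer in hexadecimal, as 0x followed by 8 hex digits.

0xDC4BA5BB

`duration_ms` follows `entries` (1 B), `index` (4 B), `crc` (4 B), `count` (8 B), so it starts at offset 1 + 4 + 4 + 8 = 17 and occupies 4 bytes.
Bytes at offsets 17..20: BB A5 4B DC.
Little-endian stores the least-significant byte at the lowest address.
Reassemble most-significant byte first: DC 4B A5 BB → 0xDC4BA5BB.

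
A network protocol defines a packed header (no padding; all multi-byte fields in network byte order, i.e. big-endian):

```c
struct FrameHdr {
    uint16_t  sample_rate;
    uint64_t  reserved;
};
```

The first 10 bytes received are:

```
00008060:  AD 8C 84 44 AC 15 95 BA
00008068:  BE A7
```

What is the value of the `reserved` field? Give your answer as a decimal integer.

`reserved` follows `sample_rate` (2 bytes), so it starts at byte offset 2 and occupies 8 bytes.
Bytes at offsets 2..9: 84 44 AC 15 95 BA BE A7.
Big-endian stores the most-significant byte at the lowest address.
The bytes are already most-significant first: 0x8444AC1595BABEA7.
0x8444AC1595BABEA7 = 9530931920129146535.

9530931920129146535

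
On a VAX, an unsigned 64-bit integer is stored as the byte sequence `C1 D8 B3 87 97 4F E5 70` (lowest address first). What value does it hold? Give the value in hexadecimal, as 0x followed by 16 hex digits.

Little-endian: lowest address holds the least-significant byte.
Reassemble most-significant byte first: 70 E5 4F 97 87 B3 D8 C1 → 0x70E54F9787B3D8C1.

0x70E54F9787B3D8C1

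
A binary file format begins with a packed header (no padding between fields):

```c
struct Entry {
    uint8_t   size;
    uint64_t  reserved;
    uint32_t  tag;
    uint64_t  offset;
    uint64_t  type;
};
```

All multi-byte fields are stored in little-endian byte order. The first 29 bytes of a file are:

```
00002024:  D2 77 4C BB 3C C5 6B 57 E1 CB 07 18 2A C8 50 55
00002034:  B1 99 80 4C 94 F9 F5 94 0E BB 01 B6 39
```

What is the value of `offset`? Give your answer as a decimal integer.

10686057413436854472

`offset` follows `size` (1 B), `reserved` (8 B), `tag` (4 B), so it starts at offset 1 + 8 + 4 = 13 and occupies 8 bytes.
Bytes at offsets 13..20: C8 50 55 B1 99 80 4C 94.
Little-endian stores the least-significant byte at the lowest address.
Reassemble most-significant byte first: 94 4C 80 99 B1 55 50 C8 → 0x944C8099B15550C8.
0x944C8099B15550C8 = 10686057413436854472.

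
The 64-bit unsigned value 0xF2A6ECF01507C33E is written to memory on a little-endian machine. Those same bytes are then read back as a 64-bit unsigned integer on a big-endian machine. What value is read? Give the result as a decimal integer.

Stored little-endian, the bytes at ascending addresses are 3E C3 07 15 F0 EC A6 F2.
Read back as big-endian, the last byte is least significant, giving 0x3EC30715F0ECA6F2.
0x3EC30715F0ECA6F2 = 4522466241627858674.

4522466241627858674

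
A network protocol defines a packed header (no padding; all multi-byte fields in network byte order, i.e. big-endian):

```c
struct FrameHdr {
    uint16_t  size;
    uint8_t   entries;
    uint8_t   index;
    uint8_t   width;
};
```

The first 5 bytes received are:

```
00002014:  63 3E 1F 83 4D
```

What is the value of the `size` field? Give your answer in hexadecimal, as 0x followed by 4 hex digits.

`size` is the first field, at byte offset 0, occupying 2 bytes.
Bytes at offsets 0..1: 63 3E.
Big-endian: lowest address holds the most-significant byte.
The bytes are already most-significant first: 0x633E.

0x633E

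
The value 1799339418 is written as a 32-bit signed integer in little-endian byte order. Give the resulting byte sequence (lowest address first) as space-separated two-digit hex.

1799339418 in hexadecimal, padded to 32 bits, is 0x6B3FBD9A.
Split into bytes (most-significant first): 6B 3F BD 9A.
Little-endian stores the least-significant byte at the lowest address.
So at ascending addresses the bytes are 9A BD 3F 6B.

9A BD 3F 6B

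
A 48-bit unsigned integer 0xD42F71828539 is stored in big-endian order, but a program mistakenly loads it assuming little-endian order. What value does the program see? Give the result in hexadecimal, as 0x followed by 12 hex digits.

0x398582712FD4

Stored big-endian, the bytes at ascending addresses are D4 2F 71 82 85 39.
Read back as little-endian, the first byte is least significant, giving 0x398582712FD4.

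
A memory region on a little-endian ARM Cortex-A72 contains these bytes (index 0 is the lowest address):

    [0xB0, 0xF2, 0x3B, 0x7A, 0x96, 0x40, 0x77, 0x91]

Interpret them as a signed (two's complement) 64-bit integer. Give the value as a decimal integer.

-7964826400941411664

Little-endian stores the least-significant byte at the lowest address.
Reassemble most-significant byte first: 91 77 40 96 7A 3B F2 B0 → 0x917740967A3BF2B0.
Top bit is set, so as a signed 64-bit value this is 0x917740967A3BF2B0 − 2^64 = -7964826400941411664.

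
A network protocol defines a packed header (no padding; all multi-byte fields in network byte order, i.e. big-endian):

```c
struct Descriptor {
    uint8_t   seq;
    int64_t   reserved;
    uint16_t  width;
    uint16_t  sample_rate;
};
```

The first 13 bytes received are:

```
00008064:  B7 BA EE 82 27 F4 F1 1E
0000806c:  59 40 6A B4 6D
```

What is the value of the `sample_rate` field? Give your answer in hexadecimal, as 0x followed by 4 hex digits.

`sample_rate` follows `seq` (1 B), `reserved` (8 B), `width` (2 B), so it starts at offset 1 + 8 + 2 = 11 and occupies 2 bytes.
Bytes at offsets 11..12: B4 6D.
Big-endian: lowest address holds the most-significant byte.
The bytes are already most-significant first: 0xB46D.

0xB46D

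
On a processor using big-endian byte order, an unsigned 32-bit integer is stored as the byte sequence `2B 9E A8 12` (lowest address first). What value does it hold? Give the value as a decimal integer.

Big-endian: lowest address holds the most-significant byte.
The bytes are already most-significant first: 0x2B9EA812.
0x2B9EA812 = 731818002.

731818002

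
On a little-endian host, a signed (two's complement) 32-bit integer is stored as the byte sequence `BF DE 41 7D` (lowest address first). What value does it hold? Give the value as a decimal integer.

2101468863

In little-endian order the low byte comes first in memory.
Reassemble most-significant byte first: 7D 41 DE BF → 0x7D41DEBF.
0x7D41DEBF = 2101468863.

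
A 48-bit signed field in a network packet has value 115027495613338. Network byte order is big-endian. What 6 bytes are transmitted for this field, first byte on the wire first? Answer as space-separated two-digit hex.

68 9D ED 03 F3 9A

115027495613338 in hexadecimal, padded to 48 bits, is 0x689DED03F39A.
Split into bytes (most-significant first): 68 9D ED 03 F3 9A.
In big-endian order the high byte comes first in memory.
So the memory order matches the most-significant-first order: 68 9D ED 03 F3 9A.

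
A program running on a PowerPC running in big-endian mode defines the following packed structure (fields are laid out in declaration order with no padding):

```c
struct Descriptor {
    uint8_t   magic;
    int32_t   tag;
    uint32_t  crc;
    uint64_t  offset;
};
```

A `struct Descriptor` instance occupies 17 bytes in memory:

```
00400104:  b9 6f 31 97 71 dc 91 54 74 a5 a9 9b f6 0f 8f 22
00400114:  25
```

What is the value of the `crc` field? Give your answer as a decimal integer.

3700511860

`crc` follows `magic` (1 B), `tag` (4 B), so it starts at offset 1 + 4 = 5 and occupies 4 bytes.
Bytes at offsets 5..8: DC 91 54 74.
In big-endian order the high byte comes first in memory.
The bytes are already most-significant first: 0xDC915474.
0xDC915474 = 3700511860.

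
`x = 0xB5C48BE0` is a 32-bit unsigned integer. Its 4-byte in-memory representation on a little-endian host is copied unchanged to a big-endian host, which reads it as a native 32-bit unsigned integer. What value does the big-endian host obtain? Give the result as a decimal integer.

Stored little-endian, the bytes at ascending addresses are E0 8B C4 B5.
Read back as big-endian, the last byte is least significant, giving 0xE08BC4B5.
0xE08BC4B5 = 3767256245.

3767256245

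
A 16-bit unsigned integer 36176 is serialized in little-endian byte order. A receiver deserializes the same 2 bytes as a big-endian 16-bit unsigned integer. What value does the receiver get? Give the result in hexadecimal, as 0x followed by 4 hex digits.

36176 in 16-bit hexadecimal is 0x8D50.
Stored little-endian, the bytes at ascending addresses are 50 8D.
Read back as big-endian, the last byte is least significant, giving 0x508D.

0x508D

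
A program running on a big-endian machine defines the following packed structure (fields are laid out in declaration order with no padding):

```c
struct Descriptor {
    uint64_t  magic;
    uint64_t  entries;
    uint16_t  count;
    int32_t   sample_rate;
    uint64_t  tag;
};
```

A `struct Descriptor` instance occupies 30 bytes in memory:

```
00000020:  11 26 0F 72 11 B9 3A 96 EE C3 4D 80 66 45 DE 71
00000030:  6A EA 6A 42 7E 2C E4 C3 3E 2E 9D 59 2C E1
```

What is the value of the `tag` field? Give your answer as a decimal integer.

`tag` follows `magic` (8 B), `entries` (8 B), `count` (2 B), `sample_rate` (4 B), so it starts at offset 8 + 8 + 2 + 4 = 22 and occupies 8 bytes.
Bytes at offsets 22..29: E4 C3 3E 2E 9D 59 2C E1.
Big-endian: lowest address holds the most-significant byte.
The bytes are already most-significant first: 0xE4C33E2E9D592CE1.
0xE4C33E2E9D592CE1 = 16484087431035432161.

16484087431035432161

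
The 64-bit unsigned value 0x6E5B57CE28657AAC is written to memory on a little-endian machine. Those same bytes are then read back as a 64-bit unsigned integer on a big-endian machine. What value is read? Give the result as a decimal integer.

Stored little-endian, the bytes at ascending addresses are AC 7A 65 28 CE 57 5B 6E.
Read back as big-endian, the last byte is least significant, giving 0xAC7A6528CE575B6E.
0xAC7A6528CE575B6E = 12428357347617233774.

12428357347617233774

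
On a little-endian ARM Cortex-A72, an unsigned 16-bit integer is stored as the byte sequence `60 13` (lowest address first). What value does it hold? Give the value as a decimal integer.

In little-endian order the low byte comes first in memory.
Reassemble most-significant byte first: 13 60 → 0x1360.
0x1360 = 4960.

4960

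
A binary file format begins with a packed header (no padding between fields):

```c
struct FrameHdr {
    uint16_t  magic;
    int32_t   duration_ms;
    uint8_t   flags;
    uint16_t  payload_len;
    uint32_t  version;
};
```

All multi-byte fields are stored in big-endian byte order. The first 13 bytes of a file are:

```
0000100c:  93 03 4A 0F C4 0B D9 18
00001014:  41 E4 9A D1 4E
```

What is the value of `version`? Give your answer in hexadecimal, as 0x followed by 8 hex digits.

`version` follows `magic` (2 B), `duration_ms` (4 B), `flags` (1 B), `payload_len` (2 B), so it starts at offset 2 + 4 + 1 + 2 = 9 and occupies 4 bytes.
Bytes at offsets 9..12: E4 9A D1 4E.
In big-endian order the high byte comes first in memory.
The bytes are already most-significant first: 0xE49AD14E.

0xE49AD14E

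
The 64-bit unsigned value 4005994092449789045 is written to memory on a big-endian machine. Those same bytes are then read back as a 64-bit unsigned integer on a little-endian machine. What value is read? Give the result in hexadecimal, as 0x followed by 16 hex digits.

0x7574C80467269837

4005994092449789045 in 64-bit hexadecimal is 0x3798266704C87475.
Stored big-endian, the bytes at ascending addresses are 37 98 26 67 04 C8 74 75.
Read back as little-endian, the first byte is least significant, giving 0x7574C80467269837.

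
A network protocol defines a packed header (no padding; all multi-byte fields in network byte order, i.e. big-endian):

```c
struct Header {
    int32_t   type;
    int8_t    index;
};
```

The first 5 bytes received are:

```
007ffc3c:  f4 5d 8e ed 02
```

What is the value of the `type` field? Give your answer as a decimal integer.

-195195155

`type` is the first field, at byte offset 0, occupying 4 bytes.
Bytes at offsets 0..3: F4 5D 8E ED.
Big-endian stores the most-significant byte at the lowest address.
The bytes are already most-significant first: 0xF45D8EED.
Top bit is set, so as a signed 32-bit value this is 0xF45D8EED − 2^32 = -195195155.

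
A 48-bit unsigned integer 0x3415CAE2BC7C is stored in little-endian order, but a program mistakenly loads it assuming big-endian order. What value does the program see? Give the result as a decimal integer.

Stored little-endian, the bytes at ascending addresses are 7C BC E2 CA 15 34.
Read back as big-endian, the last byte is least significant, giving 0x7CBCE2CA1534.
0x7CBCE2CA1534 = 137150700590388.

137150700590388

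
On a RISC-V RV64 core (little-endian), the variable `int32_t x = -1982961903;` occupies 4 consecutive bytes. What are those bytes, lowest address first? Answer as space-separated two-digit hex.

Two's complement of -1982961903 in 32 bits: 1982961903 = 0x763198EF; invert → 0x89CE6710; add 1 → 0x89CE6711.
Split into bytes (most-significant first): 89 CE 67 11.
In little-endian order the low byte comes first in memory.
So at ascending addresses the bytes are 11 67 CE 89.

11 67 CE 89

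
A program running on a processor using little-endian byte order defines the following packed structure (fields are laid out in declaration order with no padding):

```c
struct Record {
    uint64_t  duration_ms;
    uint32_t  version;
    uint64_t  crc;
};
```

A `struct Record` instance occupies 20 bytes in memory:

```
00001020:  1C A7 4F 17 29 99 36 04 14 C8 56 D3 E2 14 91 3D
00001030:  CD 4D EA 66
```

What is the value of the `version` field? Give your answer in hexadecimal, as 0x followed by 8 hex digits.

0xD356C814

`version` follows `duration_ms` (8 bytes), so it starts at byte offset 8 and occupies 4 bytes.
Bytes at offsets 8..11: 14 C8 56 D3.
In little-endian order the low byte comes first in memory.
Reassemble most-significant byte first: D3 56 C8 14 → 0xD356C814.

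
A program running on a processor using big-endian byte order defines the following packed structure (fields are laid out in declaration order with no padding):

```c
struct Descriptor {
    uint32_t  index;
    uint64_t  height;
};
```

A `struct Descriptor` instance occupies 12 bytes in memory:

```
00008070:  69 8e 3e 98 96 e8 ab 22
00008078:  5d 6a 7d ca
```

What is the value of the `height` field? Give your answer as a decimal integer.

10874129464370560458

`height` follows `index` (4 bytes), so it starts at byte offset 4 and occupies 8 bytes.
Bytes at offsets 4..11: 96 E8 AB 22 5D 6A 7D CA.
In big-endian order the high byte comes first in memory.
The bytes are already most-significant first: 0x96E8AB225D6A7DCA.
0x96E8AB225D6A7DCA = 10874129464370560458.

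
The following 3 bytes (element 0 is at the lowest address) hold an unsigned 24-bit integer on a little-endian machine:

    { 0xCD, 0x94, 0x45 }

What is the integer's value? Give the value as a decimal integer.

4560077

In little-endian order the low byte comes first in memory.
Reassemble most-significant byte first: 45 94 CD → 0x4594CD.
0x4594CD = 4560077.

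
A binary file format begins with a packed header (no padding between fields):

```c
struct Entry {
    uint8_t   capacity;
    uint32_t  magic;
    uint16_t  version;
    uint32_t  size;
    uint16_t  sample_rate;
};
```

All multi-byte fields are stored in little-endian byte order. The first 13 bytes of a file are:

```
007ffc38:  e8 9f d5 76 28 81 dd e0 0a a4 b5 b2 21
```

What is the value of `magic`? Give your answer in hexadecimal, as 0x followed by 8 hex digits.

0x2876D59F

`magic` follows `capacity` (1 byte), so it starts at byte offset 1 and occupies 4 bytes.
Bytes at offsets 1..4: 9F D5 76 28.
Little-endian stores the least-significant byte at the lowest address.
Reassemble most-significant byte first: 28 76 D5 9F → 0x2876D59F.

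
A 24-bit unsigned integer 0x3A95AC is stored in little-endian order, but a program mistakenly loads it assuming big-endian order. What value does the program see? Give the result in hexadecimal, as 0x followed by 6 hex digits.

0xAC953A

Stored little-endian, the bytes at ascending addresses are AC 95 3A.
Read back as big-endian, the last byte is least significant, giving 0xAC953A.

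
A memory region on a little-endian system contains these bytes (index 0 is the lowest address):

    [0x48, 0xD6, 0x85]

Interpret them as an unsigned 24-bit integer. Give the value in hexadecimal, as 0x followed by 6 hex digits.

0x85D648

Little-endian: lowest address holds the least-significant byte.
Reassemble most-significant byte first: 85 D6 48 → 0x85D648.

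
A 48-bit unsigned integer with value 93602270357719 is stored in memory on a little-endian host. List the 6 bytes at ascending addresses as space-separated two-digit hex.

D7 28 13 7A 21 55

93602270357719 in hexadecimal, padded to 48 bits, is 0x55217A1328D7.
Split into bytes (most-significant first): 55 21 7A 13 28 D7.
In little-endian order the low byte comes first in memory.
So at ascending addresses the bytes are D7 28 13 7A 21 55.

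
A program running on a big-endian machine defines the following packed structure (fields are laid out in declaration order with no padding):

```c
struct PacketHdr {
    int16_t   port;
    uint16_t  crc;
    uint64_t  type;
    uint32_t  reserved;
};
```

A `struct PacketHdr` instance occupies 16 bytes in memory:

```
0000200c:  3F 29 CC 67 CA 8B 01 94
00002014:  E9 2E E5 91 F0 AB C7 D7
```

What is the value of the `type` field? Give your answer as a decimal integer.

14594760756503176593

`type` follows `port` (2 B), `crc` (2 B), so it starts at offset 2 + 2 = 4 and occupies 8 bytes.
Bytes at offsets 4..11: CA 8B 01 94 E9 2E E5 91.
In big-endian order the high byte comes first in memory.
The bytes are already most-significant first: 0xCA8B0194E92EE591.
0xCA8B0194E92EE591 = 14594760756503176593.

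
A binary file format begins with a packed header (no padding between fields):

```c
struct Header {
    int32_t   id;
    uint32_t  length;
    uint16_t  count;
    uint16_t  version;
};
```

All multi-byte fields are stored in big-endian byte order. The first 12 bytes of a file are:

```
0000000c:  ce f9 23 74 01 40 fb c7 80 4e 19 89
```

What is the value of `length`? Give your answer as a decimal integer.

21035975

`length` follows `id` (4 bytes), so it starts at byte offset 4 and occupies 4 bytes.
Bytes at offsets 4..7: 01 40 FB C7.
In big-endian order the high byte comes first in memory.
The bytes are already most-significant first: 0x0140FBC7.
0x0140FBC7 = 21035975.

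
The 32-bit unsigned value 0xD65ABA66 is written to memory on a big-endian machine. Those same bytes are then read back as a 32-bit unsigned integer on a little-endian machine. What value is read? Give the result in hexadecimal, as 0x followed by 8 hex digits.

0x66BA5AD6

Stored big-endian, the bytes at ascending addresses are D6 5A BA 66.
Read back as little-endian, the first byte is least significant, giving 0x66BA5AD6.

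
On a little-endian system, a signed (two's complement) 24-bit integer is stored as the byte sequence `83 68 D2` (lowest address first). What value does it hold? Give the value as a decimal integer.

-2987901

Little-endian stores the least-significant byte at the lowest address.
Reassemble most-significant byte first: D2 68 83 → 0xD26883.
Top bit is set, so as a signed 24-bit value this is 0xD26883 − 2^24 = -2987901.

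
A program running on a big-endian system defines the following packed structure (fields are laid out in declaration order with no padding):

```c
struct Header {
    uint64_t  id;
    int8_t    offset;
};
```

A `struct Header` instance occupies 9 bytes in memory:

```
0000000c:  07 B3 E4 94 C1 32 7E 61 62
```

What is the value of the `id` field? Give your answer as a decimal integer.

555038506644307553

`id` is the first field, at byte offset 0, occupying 8 bytes.
Bytes at offsets 0..7: 07 B3 E4 94 C1 32 7E 61.
Big-endian: lowest address holds the most-significant byte.
The bytes are already most-significant first: 0x07B3E494C1327E61.
0x07B3E494C1327E61 = 555038506644307553.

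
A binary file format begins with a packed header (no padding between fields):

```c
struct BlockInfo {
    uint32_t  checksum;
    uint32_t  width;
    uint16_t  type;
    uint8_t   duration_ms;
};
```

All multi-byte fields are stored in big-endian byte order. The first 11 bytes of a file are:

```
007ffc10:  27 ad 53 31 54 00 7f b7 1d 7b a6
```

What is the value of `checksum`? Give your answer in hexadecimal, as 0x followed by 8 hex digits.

`checksum` is the first field, at byte offset 0, occupying 4 bytes.
Bytes at offsets 0..3: 27 AD 53 31.
Big-endian: lowest address holds the most-significant byte.
The bytes are already most-significant first: 0x27AD5331.

0x27AD5331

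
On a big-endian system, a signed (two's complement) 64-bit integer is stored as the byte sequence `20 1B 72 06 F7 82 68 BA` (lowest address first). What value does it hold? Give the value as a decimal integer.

Big-endian: lowest address holds the most-significant byte.
The bytes are already most-significant first: 0x201B7206F78268BA.
0x201B7206F78268BA = 2313568207832770746.

2313568207832770746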